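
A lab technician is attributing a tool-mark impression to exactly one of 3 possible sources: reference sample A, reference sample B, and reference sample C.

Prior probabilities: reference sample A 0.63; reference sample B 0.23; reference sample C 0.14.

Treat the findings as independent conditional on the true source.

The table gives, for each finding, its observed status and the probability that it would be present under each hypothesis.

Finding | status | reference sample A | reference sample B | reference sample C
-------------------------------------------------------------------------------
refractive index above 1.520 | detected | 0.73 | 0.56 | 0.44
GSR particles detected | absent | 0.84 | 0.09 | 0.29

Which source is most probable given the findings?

reference sample B

By Bayes' rule with conditional independence, the unnormalized weight for each hypothesis is prior × ∏ likelihoods (using 1 − P(present | H) for each absent finding):
  reference sample A: 0.63 × 0.73 × (1 − 0.84) = 0.073584
  reference sample B: 0.23 × 0.56 × (1 − 0.09) = 0.11721
  reference sample C: 0.14 × 0.44 × (1 − 0.29) = 0.043736
Normalizing constant Z = 0.073584 + 0.11721 + 0.043736 = 0.23453.
P(reference sample A | evidence) ≈ 0.073584 / 0.23453 ≈ 0.314
P(reference sample B | evidence) ≈ 0.11721 / 0.23453 ≈ 0.500
P(reference sample C | evidence) ≈ 0.043736 / 0.23453 ≈ 0.186
The largest is 0.500, so reference sample B is most probable.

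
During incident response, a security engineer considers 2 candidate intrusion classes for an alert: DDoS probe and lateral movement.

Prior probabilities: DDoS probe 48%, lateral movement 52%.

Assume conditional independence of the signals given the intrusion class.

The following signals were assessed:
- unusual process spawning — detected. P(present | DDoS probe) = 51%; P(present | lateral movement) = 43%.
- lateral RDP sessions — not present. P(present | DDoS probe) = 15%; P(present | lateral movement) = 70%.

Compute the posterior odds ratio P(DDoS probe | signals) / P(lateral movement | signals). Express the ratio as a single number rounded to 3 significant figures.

3.10

The normalizing constant cancels in an odds ratio, so compute prior × likelihood for the two hypotheses only (using 1 − P(present | H) for each absent signal):
  DDoS probe: 0.48 × 0.51 × (1 − 0.15) = 0.20808
  lateral movement: 0.52 × 0.43 × (1 − 0.70) = 0.06708
Posterior odds = 0.20808 / 0.06708 ≈ 3.10.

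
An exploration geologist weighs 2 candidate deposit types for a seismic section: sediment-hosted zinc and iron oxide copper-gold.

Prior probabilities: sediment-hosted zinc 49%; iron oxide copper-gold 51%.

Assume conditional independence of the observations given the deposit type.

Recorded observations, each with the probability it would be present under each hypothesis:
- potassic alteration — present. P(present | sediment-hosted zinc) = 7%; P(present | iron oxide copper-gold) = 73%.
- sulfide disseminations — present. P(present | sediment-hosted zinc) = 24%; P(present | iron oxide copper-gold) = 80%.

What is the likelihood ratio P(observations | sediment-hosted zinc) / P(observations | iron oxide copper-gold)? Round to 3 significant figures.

0.0288

The Bayes factor is the ratio of the joint likelihoods of the evidence pattern under the two hypotheses.
  sediment-hosted zinc: 0.07 × 0.24 = 0.0168
  iron oxide copper-gold: 0.73 × 0.80 = 0.584
Bayes factor = 0.0168 / 0.584 ≈ 0.0288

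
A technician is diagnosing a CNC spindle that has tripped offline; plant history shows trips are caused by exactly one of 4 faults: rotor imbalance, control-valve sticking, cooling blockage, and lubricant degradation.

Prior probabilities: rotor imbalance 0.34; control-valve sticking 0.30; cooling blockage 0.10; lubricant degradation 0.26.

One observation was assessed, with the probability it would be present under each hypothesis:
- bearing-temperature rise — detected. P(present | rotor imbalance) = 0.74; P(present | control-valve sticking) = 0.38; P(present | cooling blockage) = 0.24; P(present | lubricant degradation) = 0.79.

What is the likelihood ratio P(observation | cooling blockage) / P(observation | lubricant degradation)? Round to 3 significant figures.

Likelihood of this observation under each hypothesis:
  cooling blockage: 0.24
  lubricant degradation: 0.79
Bayes factor = 0.24 / 0.79 ≈ 0.304

0.304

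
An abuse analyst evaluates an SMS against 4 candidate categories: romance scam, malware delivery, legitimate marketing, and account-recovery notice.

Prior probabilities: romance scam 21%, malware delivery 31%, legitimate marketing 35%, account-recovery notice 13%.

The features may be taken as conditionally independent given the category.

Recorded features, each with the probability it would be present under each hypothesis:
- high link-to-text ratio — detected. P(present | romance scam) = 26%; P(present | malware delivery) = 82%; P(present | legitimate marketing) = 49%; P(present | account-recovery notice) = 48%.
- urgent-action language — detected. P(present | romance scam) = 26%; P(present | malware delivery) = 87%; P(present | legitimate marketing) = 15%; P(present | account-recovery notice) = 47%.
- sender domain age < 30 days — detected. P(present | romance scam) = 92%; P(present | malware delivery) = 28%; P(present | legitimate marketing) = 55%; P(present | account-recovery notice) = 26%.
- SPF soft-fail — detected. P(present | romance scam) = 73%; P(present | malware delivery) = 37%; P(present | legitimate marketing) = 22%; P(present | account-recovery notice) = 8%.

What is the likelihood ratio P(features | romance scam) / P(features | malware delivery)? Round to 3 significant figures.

Joint likelihood of the feature pattern under each hypothesis:
  romance scam: 0.26 × 0.26 × 0.92 × 0.73 = 0.0454
  malware delivery: 0.82 × 0.87 × 0.28 × 0.37 = 0.073908
Bayes factor = 0.0454 / 0.073908 ≈ 0.614

0.614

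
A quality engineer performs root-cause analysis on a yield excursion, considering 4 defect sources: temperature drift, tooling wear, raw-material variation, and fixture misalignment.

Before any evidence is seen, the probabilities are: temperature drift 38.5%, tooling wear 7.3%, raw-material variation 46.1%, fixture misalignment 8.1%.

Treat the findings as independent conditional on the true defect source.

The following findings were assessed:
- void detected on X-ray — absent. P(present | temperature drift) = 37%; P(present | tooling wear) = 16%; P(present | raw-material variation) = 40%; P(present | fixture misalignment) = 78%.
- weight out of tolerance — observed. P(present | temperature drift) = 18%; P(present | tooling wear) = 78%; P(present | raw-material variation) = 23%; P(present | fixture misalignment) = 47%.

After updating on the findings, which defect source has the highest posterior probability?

Multiply each prior by the joint likelihood of the evidence pattern (using 1 − P(present | H) for each absent finding):
  temperature drift: 0.385 × (1 − 0.37) × 0.18 = 0.043659
  tooling wear: 0.073 × (1 − 0.16) × 0.78 = 0.04783
  raw-material variation: 0.461 × (1 − 0.40) × 0.23 = 0.063618
  fixture misalignment: 0.081 × (1 − 0.78) × 0.47 = 0.0083754
The unnormalized weights sum to 0.16348.
P(temperature drift | evidence) ≈ 0.043659 / 0.16348 ≈ 0.267
P(tooling wear | evidence) ≈ 0.04783 / 0.16348 ≈ 0.293
P(raw-material variation | evidence) ≈ 0.063618 / 0.16348 ≈ 0.389
P(fixture misalignment | evidence) ≈ 0.0083754 / 0.16348 ≈ 0.051
The largest is 0.389, so raw-material variation is most probable.

raw-material variation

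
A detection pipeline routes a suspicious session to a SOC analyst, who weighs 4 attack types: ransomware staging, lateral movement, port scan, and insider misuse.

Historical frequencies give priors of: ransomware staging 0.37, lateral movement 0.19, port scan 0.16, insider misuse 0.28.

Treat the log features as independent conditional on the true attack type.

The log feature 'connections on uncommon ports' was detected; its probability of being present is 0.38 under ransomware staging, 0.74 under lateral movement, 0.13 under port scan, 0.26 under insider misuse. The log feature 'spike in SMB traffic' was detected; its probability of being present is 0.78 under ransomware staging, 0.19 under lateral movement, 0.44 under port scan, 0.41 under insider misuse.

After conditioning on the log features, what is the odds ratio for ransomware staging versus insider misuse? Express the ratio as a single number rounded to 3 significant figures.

Unnormalized posterior weight (prior times the log feature likelihoods) for each of the two hypotheses:
  ransomware staging: 0.37 × 0.38 × 0.78 = 0.10967
  insider misuse: 0.28 × 0.26 × 0.41 = 0.029848
Posterior odds = 0.10967 / 0.029848 ≈ 3.67.

3.67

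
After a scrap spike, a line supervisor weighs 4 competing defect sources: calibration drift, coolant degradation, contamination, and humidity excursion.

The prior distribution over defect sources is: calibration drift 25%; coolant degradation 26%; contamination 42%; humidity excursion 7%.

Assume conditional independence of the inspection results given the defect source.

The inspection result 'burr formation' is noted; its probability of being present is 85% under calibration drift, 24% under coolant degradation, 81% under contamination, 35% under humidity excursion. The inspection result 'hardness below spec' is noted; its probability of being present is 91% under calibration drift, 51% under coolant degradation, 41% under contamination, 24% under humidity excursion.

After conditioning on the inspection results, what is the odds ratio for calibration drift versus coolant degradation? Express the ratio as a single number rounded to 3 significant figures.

The normalizing constant cancels in an odds ratio, so compute prior × likelihood for the two hypotheses only:
  calibration drift: 0.25 × 0.85 × 0.91 = 0.19337
  coolant degradation: 0.26 × 0.24 × 0.51 = 0.031824
Posterior odds = 0.19337 / 0.031824 ≈ 6.08.

6.08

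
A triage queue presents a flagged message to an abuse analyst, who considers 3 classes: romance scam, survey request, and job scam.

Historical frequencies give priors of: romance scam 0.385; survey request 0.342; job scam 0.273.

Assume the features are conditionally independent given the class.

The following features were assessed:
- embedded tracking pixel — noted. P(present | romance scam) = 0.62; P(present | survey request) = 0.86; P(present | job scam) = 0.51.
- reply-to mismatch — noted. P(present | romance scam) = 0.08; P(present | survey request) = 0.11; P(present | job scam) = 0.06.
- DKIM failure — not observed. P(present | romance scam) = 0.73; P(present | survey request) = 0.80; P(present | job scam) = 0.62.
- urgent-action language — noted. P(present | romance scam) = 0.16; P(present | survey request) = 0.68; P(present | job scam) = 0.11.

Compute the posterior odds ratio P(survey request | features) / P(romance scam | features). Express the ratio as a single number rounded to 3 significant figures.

The normalizing constant cancels in an odds ratio, so compute prior × likelihood for the two hypotheses only (using 1 − P(present | H) for each absent feature):
  survey request: 0.342 × 0.86 × 0.11 × (1 − 0.80) × 0.68 = 0.0044
  romance scam: 0.385 × 0.62 × 0.08 × (1 − 0.73) × 0.16 = 0.00082495
Odds(survey request : romance scam) = 0.0044 / 0.00082495 ≈ 5.33.

5.33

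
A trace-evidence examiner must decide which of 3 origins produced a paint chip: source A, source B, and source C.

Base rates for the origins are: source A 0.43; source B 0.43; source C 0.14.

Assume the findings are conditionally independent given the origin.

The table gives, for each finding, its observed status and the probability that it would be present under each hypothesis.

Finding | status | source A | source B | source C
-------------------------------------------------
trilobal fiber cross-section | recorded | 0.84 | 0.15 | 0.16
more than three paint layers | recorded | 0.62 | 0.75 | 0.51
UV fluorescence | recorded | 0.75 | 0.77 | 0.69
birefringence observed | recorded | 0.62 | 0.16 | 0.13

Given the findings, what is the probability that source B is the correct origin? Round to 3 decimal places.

For each hypothesis, the unnormalized posterior weight is prior × product of the finding likelihoods:
  source A: 0.43 × 0.84 × 0.62 × 0.75 × 0.62 = 0.10413
  source B: 0.43 × 0.15 × 0.75 × 0.77 × 0.16 = 0.0059598
  source C: 0.14 × 0.16 × 0.51 × 0.69 × 0.13 = 0.0010247
The unnormalized weights sum to 0.11112.
P(source B | evidence) = 0.0059598 / 0.11112 ≈ 0.054.

0.054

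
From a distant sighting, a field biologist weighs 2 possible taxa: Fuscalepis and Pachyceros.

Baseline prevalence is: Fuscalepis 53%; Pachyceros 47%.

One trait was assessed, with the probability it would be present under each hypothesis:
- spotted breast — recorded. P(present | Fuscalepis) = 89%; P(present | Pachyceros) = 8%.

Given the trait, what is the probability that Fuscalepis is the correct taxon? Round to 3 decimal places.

By Bayes' rule, the unnormalized weight for each hypothesis is prior × likelihood:
  Fuscalepis: 0.53 × 0.89 = 0.4717
  Pachyceros: 0.47 × 0.08 = 0.0376
The unnormalized weights sum to 0.5093.
P(Fuscalepis | evidence) = 0.4717 / 0.5093 ≈ 0.926.

0.926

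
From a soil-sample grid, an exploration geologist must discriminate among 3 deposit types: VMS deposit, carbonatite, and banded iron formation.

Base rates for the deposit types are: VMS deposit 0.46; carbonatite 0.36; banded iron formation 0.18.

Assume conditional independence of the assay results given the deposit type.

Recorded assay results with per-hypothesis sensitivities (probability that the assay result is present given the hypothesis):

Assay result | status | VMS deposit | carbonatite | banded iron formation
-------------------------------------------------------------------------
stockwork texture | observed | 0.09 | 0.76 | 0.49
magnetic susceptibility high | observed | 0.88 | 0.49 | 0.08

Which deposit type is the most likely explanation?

carbonatite

Multiply each prior by the joint likelihood of the assay result pattern:
  VMS deposit: 0.46 × 0.09 × 0.88 = 0.036432
  carbonatite: 0.36 × 0.76 × 0.49 = 0.13406
  banded iron formation: 0.18 × 0.49 × 0.08 = 0.007056
Marginal likelihood of the evidence = 0.17755.
P(VMS deposit | evidence) ≈ 0.036432 / 0.17755 ≈ 0.205
P(carbonatite | evidence) ≈ 0.13406 / 0.17755 ≈ 0.755
P(banded iron formation | evidence) ≈ 0.007056 / 0.17755 ≈ 0.040
The largest is 0.755, so carbonatite is most probable.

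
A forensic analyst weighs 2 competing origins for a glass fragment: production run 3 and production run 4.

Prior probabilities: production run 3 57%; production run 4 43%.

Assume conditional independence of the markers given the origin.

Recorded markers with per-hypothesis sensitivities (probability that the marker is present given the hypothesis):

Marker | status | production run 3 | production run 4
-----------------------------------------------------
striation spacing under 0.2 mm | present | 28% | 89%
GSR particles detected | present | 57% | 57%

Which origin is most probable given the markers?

production run 4

Multiply each prior by the joint likelihood of the marker pattern:
  production run 3: 0.57 × 0.28 × 0.57 = 0.090972
  production run 4: 0.43 × 0.89 × 0.57 = 0.21814
Marginal likelihood of the evidence = 0.30911.
P(production run 3 | evidence) ≈ 0.090972 / 0.30911 ≈ 0.294
P(production run 4 | evidence) ≈ 0.21814 / 0.30911 ≈ 0.706
The largest is 0.706, so production run 4 is most probable.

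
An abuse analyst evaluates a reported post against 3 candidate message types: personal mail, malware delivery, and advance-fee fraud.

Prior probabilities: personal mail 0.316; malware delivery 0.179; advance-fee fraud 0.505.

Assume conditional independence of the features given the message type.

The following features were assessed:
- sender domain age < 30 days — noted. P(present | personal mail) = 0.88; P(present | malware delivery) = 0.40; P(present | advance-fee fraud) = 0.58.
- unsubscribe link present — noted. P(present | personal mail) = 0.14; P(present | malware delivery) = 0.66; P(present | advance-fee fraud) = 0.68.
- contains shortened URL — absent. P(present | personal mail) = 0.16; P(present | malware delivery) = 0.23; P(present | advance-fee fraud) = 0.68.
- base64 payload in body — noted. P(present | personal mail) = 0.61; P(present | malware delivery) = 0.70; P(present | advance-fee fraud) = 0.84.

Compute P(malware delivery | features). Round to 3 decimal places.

For each hypothesis, the unnormalized posterior weight is prior × product of the feature likelihoods (using 1 − P(present | H) for each absent feature):
  personal mail: 0.316 × 0.88 × 0.14 × (1 − 0.16) × 0.61 = 0.019948
  malware delivery: 0.179 × 0.40 × 0.66 × (1 − 0.23) × 0.70 = 0.025471
  advance-fee fraud: 0.505 × 0.58 × 0.68 × (1 − 0.68) × 0.84 = 0.053537
Normalizing constant Z = 0.019948 + 0.025471 + 0.053537 = 0.098957.
P(malware delivery | evidence) = 0.025471 / 0.098957 ≈ 0.257.

0.257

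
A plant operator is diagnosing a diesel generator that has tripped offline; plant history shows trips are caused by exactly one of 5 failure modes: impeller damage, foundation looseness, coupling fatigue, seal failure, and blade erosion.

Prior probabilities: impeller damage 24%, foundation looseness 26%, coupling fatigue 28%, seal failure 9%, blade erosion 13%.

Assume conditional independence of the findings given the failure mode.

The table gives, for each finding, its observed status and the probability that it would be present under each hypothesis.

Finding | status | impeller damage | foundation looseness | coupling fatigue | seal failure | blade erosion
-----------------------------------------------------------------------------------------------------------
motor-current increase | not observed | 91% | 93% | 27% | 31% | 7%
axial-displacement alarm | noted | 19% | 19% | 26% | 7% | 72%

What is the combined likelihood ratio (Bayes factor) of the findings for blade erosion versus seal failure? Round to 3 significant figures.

13.9

The Bayes factor is the ratio of the joint likelihoods of the evidence pattern under the two hypotheses (using 1 − P(present | H) for each absent finding).
  blade erosion: (1 − 0.07) × 0.72 = 0.6696
  seal failure: (1 − 0.31) × 0.07 = 0.0483
Bayes factor = 0.6696 / 0.0483 ≈ 13.9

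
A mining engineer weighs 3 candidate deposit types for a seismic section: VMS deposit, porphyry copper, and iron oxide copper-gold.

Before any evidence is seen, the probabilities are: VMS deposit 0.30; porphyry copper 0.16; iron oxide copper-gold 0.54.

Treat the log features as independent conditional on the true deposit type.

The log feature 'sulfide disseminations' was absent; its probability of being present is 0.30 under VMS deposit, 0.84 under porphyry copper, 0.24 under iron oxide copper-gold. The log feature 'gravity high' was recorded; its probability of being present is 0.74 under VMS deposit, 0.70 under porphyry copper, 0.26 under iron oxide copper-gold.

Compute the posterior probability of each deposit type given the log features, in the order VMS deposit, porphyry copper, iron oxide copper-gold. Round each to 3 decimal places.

For each hypothesis, the unnormalized posterior weight is prior × product of the log feature likelihoods (using 1 − P(present | H) for each absent log feature):
  VMS deposit: 0.30 × (1 − 0.30) × 0.74 = 0.1554
  porphyry copper: 0.16 × (1 − 0.84) × 0.70 = 0.01792
  iron oxide copper-gold: 0.54 × (1 − 0.24) × 0.26 = 0.1067
The unnormalized weights sum to 0.28002.
P(VMS deposit | evidence) = 0.1554 / 0.28002 ≈ 0.555
P(porphyry copper | evidence) = 0.01792 / 0.28002 ≈ 0.064
P(iron oxide copper-gold | evidence) = 0.1067 / 0.28002 ≈ 0.381

0.555, 0.064, 0.381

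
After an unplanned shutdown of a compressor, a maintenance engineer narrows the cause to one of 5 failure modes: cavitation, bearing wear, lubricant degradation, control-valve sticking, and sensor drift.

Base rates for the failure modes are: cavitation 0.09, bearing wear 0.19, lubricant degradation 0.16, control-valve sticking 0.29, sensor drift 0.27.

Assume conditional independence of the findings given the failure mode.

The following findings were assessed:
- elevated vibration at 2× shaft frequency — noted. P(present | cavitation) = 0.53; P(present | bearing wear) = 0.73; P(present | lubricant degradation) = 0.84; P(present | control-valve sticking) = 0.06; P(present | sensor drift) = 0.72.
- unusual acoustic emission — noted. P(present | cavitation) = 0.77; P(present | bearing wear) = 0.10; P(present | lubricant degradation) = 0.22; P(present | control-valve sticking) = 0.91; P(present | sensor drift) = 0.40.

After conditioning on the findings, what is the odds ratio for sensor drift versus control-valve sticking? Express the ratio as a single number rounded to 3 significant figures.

4.91

Posterior odds equal prior odds times the likelihood ratio; only the two competing hypotheses matter.
  sensor drift: 0.27 × 0.72 × 0.40 = 0.07776
  control-valve sticking: 0.29 × 0.06 × 0.91 = 0.015834
Posterior odds = 0.07776 / 0.015834 ≈ 4.91.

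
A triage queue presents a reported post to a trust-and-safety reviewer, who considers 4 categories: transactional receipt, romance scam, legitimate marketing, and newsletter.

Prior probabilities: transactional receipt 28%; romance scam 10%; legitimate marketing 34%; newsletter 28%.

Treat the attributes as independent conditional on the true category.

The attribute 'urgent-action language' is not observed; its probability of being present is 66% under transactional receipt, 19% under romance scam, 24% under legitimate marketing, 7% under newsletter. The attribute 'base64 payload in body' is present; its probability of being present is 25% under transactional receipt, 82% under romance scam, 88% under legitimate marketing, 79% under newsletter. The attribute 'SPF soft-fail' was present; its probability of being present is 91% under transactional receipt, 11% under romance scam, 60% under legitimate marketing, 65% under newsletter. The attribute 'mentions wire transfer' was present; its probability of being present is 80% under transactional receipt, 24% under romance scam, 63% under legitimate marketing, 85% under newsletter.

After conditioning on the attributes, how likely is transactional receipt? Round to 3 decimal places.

0.079

By Bayes' rule with conditional independence, the unnormalized weight for each hypothesis is prior × ∏ likelihoods (using 1 − P(present | H) for each absent attribute):
  transactional receipt: 0.28 × (1 − 0.66) × 0.25 × 0.91 × 0.80 = 0.017326
  romance scam: 0.10 × (1 − 0.19) × 0.82 × 0.11 × 0.24 = 0.0017535
  legitimate marketing: 0.34 × (1 − 0.24) × 0.88 × 0.60 × 0.63 = 0.085954
  newsletter: 0.28 × (1 − 0.07) × 0.79 × 0.65 × 0.85 = 0.11366
The unnormalized weights sum to 0.21869.
P(transactional receipt | evidence) = 0.017326 / 0.21869 ≈ 0.079.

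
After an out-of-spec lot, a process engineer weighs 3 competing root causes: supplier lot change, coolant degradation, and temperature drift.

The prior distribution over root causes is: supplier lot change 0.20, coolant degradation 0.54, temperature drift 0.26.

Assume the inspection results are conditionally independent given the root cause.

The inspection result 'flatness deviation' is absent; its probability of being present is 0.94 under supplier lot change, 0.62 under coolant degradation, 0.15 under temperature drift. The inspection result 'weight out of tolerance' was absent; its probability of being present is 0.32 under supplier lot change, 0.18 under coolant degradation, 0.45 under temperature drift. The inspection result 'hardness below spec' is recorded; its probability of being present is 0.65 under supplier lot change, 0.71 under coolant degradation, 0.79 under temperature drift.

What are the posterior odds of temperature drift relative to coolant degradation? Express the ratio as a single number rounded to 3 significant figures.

0.804

Unnormalized posterior weight (prior times the inspection result likelihoods) for each of the two hypotheses (using 1 − P(present | H) for each absent inspection result):
  temperature drift: 0.26 × (1 − 0.15) × (1 − 0.45) × 0.79 = 0.096025
  coolant degradation: 0.54 × (1 − 0.62) × (1 − 0.18) × 0.71 = 0.11947
Posterior odds = 0.096025 / 0.11947 ≈ 0.804.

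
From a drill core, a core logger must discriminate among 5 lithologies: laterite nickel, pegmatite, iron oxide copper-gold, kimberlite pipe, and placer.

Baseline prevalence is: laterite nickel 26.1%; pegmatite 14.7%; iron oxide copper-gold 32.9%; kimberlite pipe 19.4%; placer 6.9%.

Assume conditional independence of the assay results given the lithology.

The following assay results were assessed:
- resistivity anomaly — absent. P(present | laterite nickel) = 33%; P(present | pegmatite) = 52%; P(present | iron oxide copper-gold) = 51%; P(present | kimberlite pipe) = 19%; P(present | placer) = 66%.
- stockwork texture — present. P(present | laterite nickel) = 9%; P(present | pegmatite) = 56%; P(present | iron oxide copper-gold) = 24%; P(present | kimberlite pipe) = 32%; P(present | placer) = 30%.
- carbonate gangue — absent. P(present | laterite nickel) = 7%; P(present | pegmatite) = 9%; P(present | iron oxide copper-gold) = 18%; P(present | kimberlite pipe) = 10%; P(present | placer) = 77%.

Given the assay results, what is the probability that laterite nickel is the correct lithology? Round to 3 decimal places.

0.113

Multiply each prior by the joint likelihood of the assay result pattern (using 1 − P(present | H) for each absent assay result):
  laterite nickel: 0.261 × (1 − 0.33) × 0.09 × (1 − 0.07) = 0.014637
  pegmatite: 0.147 × (1 − 0.52) × 0.56 × (1 − 0.09) = 0.035957
  iron oxide copper-gold: 0.329 × (1 − 0.51) × 0.24 × (1 − 0.18) = 0.031726
  kimberlite pipe: 0.194 × (1 − 0.19) × 0.32 × (1 − 0.10) = 0.045256
  placer: 0.069 × (1 − 0.66) × 0.30 × (1 − 0.77) = 0.0016187
Marginal likelihood of the evidence = 0.1292.
P(laterite nickel | evidence) = 0.014637 / 0.1292 ≈ 0.113.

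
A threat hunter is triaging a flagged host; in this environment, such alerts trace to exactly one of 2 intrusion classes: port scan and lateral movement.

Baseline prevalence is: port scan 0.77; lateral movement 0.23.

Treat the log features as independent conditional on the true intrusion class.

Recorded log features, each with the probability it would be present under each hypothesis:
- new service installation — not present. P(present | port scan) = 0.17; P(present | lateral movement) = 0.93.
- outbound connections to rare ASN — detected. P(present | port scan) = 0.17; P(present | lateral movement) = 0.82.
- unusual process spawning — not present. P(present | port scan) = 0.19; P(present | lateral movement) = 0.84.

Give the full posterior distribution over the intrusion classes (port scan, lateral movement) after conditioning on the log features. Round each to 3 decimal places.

Multiply each prior by the joint likelihood of the log feature pattern (using 1 − P(present | H) for each absent log feature):
  port scan: 0.77 × (1 − 0.17) × 0.17 × (1 − 0.19) = 0.088004
  lateral movement: 0.23 × (1 − 0.93) × 0.82 × (1 − 0.84) = 0.0021123
Normalizing constant Z = 0.088004 + 0.0021123 = 0.090116.
P(port scan | evidence) = 0.088004 / 0.090116 ≈ 0.977
P(lateral movement | evidence) = 0.0021123 / 0.090116 ≈ 0.023

0.977, 0.023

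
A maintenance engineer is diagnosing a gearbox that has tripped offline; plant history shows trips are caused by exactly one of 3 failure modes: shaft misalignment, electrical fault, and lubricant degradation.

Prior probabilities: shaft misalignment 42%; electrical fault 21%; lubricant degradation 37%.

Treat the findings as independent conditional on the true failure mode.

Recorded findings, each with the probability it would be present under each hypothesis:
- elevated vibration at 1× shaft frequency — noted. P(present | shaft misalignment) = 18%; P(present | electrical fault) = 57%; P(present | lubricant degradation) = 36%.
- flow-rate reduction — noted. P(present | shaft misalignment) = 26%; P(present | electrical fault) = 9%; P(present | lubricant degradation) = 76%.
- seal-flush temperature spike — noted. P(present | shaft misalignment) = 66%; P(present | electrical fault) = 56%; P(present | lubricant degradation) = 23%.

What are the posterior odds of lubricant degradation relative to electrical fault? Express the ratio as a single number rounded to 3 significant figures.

The normalizing constant cancels in an odds ratio, so compute prior × likelihood for the two hypotheses only:
  lubricant degradation: 0.37 × 0.36 × 0.76 × 0.23 = 0.023283
  electrical fault: 0.21 × 0.57 × 0.09 × 0.56 = 0.0060329
Odds(lubricant degradation : electrical fault) = 0.023283 / 0.0060329 ≈ 3.86.

3.86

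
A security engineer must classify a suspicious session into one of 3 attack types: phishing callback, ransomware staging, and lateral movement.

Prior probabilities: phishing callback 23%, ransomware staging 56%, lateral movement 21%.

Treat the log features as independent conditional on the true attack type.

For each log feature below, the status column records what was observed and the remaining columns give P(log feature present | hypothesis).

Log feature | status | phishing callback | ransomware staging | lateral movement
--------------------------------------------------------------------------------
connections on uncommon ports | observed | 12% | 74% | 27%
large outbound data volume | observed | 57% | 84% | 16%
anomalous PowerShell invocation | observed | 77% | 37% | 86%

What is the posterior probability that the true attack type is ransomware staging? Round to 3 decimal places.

By Bayes' rule with conditional independence, the unnormalized weight for each hypothesis is prior × ∏ likelihoods:
  phishing callback: 0.23 × 0.12 × 0.57 × 0.77 = 0.012114
  ransomware staging: 0.56 × 0.74 × 0.84 × 0.37 = 0.1288
  lateral movement: 0.21 × 0.27 × 0.16 × 0.86 = 0.0078019
Marginal likelihood of the evidence = 0.14871.
P(ransomware staging | evidence) = 0.1288 / 0.14871 ≈ 0.866.

0.866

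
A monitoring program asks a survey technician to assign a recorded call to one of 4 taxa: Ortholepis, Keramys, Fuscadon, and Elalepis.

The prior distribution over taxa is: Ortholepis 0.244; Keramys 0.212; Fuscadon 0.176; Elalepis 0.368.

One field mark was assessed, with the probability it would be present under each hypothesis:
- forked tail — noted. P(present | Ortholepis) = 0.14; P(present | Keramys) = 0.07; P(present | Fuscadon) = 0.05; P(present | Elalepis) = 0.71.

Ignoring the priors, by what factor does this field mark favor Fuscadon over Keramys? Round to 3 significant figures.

Likelihood of this field mark under each hypothesis:
  Fuscadon: 0.05
  Keramys: 0.07
Bayes factor = 0.05 / 0.07 ≈ 0.714

0.714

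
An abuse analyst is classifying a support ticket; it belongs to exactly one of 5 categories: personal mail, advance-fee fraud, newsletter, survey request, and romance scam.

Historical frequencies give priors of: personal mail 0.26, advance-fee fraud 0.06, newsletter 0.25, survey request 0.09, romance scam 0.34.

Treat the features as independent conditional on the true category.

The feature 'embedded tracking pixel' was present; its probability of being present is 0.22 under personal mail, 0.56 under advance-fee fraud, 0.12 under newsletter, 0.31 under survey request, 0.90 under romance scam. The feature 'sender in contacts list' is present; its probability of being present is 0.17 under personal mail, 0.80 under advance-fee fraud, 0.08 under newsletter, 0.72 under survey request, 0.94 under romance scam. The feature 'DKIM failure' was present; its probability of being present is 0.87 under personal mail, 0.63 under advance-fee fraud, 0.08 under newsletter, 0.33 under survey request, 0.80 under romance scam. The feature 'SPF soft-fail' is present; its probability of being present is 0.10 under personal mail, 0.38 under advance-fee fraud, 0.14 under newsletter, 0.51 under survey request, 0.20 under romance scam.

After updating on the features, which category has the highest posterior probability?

romance scam

By Bayes' rule with conditional independence, the unnormalized weight for each hypothesis is prior × ∏ likelihoods:
  personal mail: 0.26 × 0.22 × 0.17 × 0.87 × 0.10 = 0.00084599
  advance-fee fraud: 0.06 × 0.56 × 0.80 × 0.63 × 0.38 = 0.0064351
  newsletter: 0.25 × 0.12 × 0.08 × 0.08 × 0.14 = 2.688e-05
  survey request: 0.09 × 0.31 × 0.72 × 0.33 × 0.51 = 0.0033808
  romance scam: 0.34 × 0.90 × 0.94 × 0.80 × 0.20 = 0.046022
Normalizing constant Z = 0.00084599 + 0.0064351 + 2.688e-05 + 0.0033808 + 0.046022 = 0.056711.
P(personal mail | evidence) ≈ 0.00084599 / 0.056711 ≈ 0.015
P(advance-fee fraud | evidence) ≈ 0.0064351 / 0.056711 ≈ 0.113
P(newsletter | evidence) ≈ 2.688e-05 / 0.056711 ≈ 0.000
P(survey request | evidence) ≈ 0.0033808 / 0.056711 ≈ 0.060
P(romance scam | evidence) ≈ 0.046022 / 0.056711 ≈ 0.812
The largest is 0.812, so romance scam is most probable.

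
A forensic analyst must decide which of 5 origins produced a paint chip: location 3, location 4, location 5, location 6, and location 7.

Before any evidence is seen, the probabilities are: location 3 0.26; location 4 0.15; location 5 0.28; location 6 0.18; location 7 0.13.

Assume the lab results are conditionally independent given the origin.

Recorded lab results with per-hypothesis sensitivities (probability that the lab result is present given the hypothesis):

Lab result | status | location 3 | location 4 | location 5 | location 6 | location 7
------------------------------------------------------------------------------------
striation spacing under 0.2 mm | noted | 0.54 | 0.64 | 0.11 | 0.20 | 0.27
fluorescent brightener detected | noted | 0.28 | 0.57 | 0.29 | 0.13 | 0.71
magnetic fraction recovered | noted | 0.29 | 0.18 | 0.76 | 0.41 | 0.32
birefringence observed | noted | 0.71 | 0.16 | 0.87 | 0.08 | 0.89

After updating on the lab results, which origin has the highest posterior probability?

location 3

Multiply each prior by the joint likelihood of the lab result pattern:
  location 3: 0.26 × 0.54 × 0.28 × 0.29 × 0.71 = 0.0080943
  location 4: 0.15 × 0.64 × 0.57 × 0.18 × 0.16 = 0.0015759
  location 5: 0.28 × 0.11 × 0.29 × 0.76 × 0.87 = 0.0059058
  location 6: 0.18 × 0.20 × 0.13 × 0.41 × 0.08 = 0.0001535
  location 7: 0.13 × 0.27 × 0.71 × 0.32 × 0.89 = 0.0070975
Marginal likelihood of the evidence = 0.022827.
P(location 3 | evidence) ≈ 0.0080943 / 0.022827 ≈ 0.355
P(location 4 | evidence) ≈ 0.0015759 / 0.022827 ≈ 0.069
P(location 5 | evidence) ≈ 0.0059058 / 0.022827 ≈ 0.259
P(location 6 | evidence) ≈ 0.0001535 / 0.022827 ≈ 0.007
P(location 7 | evidence) ≈ 0.0070975 / 0.022827 ≈ 0.311
The largest is 0.355, so location 3 is most probable.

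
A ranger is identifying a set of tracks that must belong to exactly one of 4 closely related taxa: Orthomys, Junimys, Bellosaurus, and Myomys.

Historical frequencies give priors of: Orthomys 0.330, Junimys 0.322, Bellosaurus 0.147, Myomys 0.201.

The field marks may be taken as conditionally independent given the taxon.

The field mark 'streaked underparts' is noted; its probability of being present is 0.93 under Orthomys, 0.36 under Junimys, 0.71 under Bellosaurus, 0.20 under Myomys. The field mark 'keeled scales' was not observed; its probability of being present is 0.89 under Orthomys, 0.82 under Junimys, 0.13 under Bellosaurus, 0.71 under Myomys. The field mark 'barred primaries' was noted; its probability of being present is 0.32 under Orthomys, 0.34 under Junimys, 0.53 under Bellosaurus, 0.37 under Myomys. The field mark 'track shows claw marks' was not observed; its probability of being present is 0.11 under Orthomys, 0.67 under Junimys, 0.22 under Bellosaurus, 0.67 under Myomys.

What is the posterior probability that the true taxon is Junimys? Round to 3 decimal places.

By Bayes' rule with conditional independence, the unnormalized weight for each hypothesis is prior × ∏ likelihoods (using 1 − P(present | H) for each absent field mark):
  Orthomys: 0.330 × 0.93 × (1 − 0.89) × 0.32 × (1 − 0.11) = 0.0096146
  Junimys: 0.322 × 0.36 × (1 − 0.82) × 0.34 × (1 − 0.67) = 0.0023411
  Bellosaurus: 0.147 × 0.71 × (1 − 0.13) × 0.53 × (1 − 0.22) = 0.037538
  Myomys: 0.201 × 0.20 × (1 − 0.71) × 0.37 × (1 − 0.67) = 0.0014234
Normalizing constant Z = 0.0096146 + 0.0023411 + 0.037538 + 0.0014234 = 0.050917.
P(Junimys | evidence) = 0.0023411 / 0.050917 ≈ 0.046.

0.046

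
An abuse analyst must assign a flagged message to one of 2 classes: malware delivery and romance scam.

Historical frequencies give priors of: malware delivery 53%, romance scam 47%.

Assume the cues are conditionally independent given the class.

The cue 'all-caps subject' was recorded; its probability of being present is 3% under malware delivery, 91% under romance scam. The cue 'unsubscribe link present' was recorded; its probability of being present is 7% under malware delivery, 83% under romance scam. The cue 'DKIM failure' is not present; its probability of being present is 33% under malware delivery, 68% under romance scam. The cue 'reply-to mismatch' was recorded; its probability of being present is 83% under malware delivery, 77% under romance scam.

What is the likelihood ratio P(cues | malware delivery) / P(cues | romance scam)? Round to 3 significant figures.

The Bayes factor is the ratio of the joint likelihoods of the cue pattern under the two hypotheses (using 1 − P(present | H) for each absent cue).
  malware delivery: 0.03 × 0.07 × (1 − 0.33) × 0.83 = 0.0011678
  romance scam: 0.91 × 0.83 × (1 − 0.68) × 0.77 = 0.18611
Bayes factor = 0.0011678 / 0.18611 ≈ 0.00627

0.00627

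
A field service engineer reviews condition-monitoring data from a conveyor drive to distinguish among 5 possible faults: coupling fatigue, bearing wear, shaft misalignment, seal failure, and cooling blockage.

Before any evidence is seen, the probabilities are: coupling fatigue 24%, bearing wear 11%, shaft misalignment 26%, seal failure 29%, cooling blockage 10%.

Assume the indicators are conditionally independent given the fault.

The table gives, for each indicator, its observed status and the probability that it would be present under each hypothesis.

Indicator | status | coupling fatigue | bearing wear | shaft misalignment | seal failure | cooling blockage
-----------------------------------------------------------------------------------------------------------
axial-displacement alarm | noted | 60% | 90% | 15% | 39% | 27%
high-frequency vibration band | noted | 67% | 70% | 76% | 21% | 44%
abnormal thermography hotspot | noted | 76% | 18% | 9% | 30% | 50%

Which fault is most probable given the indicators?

Multiply each prior by the joint likelihood of the indicator pattern:
  coupling fatigue: 0.24 × 0.60 × 0.67 × 0.76 = 0.073325
  bearing wear: 0.11 × 0.90 × 0.70 × 0.18 = 0.012474
  shaft misalignment: 0.26 × 0.15 × 0.76 × 0.09 = 0.0026676
  seal failure: 0.29 × 0.39 × 0.21 × 0.30 = 0.0071253
  cooling blockage: 0.10 × 0.27 × 0.44 × 0.50 = 0.00594
The unnormalized weights sum to 0.10153.
P(coupling fatigue | evidence) ≈ 0.073325 / 0.10153 ≈ 0.722
P(bearing wear | evidence) ≈ 0.012474 / 0.10153 ≈ 0.123
P(shaft misalignment | evidence) ≈ 0.0026676 / 0.10153 ≈ 0.026
P(seal failure | evidence) ≈ 0.0071253 / 0.10153 ≈ 0.070
P(cooling blockage | evidence) ≈ 0.00594 / 0.10153 ≈ 0.059
The largest is 0.722, so coupling fatigue is most probable.

coupling fatigue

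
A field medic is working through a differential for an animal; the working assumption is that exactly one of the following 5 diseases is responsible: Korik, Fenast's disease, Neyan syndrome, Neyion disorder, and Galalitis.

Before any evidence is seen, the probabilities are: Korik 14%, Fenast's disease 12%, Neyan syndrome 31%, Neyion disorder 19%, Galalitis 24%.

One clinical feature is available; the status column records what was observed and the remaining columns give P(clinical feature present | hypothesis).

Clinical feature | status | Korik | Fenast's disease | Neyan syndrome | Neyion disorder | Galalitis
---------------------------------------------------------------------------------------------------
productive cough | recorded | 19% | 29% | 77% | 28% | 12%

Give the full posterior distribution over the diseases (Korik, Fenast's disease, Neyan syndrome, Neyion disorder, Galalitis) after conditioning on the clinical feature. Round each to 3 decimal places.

Multiply each prior by the likelihood of the clinical feature:
  Korik: 0.14 × 0.19 = 0.0266
  Fenast's disease: 0.12 × 0.29 = 0.0348
  Neyan syndrome: 0.31 × 0.77 = 0.2387
  Neyion disorder: 0.19 × 0.28 = 0.0532
  Galalitis: 0.24 × 0.12 = 0.0288
Marginal likelihood of the evidence = 0.3821.
P(Korik | evidence) = 0.0266 / 0.3821 ≈ 0.070
P(Fenast's disease | evidence) = 0.0348 / 0.3821 ≈ 0.091
P(Neyan syndrome | evidence) = 0.2387 / 0.3821 ≈ 0.625
P(Neyion disorder | evidence) = 0.0532 / 0.3821 ≈ 0.139
P(Galalitis | evidence) = 0.0288 / 0.3821 ≈ 0.075

0.070, 0.091, 0.625, 0.139, 0.075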